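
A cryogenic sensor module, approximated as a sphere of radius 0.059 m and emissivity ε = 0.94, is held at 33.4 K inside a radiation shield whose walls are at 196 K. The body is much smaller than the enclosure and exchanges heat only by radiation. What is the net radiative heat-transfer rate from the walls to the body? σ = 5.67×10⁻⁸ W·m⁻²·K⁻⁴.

P_net ≈ 3.44 W

For a small grey body in a large enclosure: P_net = εσA(T_body⁴ − T_wall⁴).
A = 4πr² = 0.04374 m²; T_body⁴ − T_wall⁴ = 1.244×10⁶ − 1.476×10⁹ = -1.475×10⁹ K⁴.
|P_net| = 0.94·5.67×10⁻⁸·0.04374·1.475×10⁹.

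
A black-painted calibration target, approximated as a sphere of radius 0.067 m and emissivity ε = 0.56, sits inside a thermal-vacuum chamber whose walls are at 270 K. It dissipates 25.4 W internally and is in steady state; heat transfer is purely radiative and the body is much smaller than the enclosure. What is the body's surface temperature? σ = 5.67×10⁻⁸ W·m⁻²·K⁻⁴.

For a small grey body in a large enclosure, net radiated power = εσA(T⁴ − T_w⁴).
Steady state: P = εσA(T⁴ − T_w⁴) with A = 4πr² = 0.05641 m².
T⁴ = P/(εσA) + T_w⁴ = 25.4/(0.56·5.67×10⁻⁸·0.05641) + (270)⁴
    = 1.418×10¹⁰ + 5.314×10⁹ = 1.950×10¹⁰ K⁴.

T ≈ 374 K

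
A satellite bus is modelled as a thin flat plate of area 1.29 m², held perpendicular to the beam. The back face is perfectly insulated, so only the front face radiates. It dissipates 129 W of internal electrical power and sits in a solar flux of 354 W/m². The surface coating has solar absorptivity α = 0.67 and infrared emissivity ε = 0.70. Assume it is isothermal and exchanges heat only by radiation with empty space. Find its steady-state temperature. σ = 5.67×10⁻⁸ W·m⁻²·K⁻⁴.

At steady state, absorbed solar power + internal power = radiated power.
Absorbed: α·S·A_cross = 0.67·354·1.290 = 306.0 W (cross-section A).
Total input = 306.0 + 129 = 435.0 W.
Radiated: εσ·A_surf·T⁴ with A_surf = A = 1.290 m².
T⁴ = 435.0/(0.70·5.67×10⁻⁸·1.290) = 8.495×10⁹ K⁴.

T ≈ 304 K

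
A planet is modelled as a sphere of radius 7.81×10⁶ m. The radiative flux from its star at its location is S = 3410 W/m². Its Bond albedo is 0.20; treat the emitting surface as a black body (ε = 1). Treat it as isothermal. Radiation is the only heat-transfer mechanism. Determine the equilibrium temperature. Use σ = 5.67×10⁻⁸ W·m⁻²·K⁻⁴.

T ≈ 331 K

At equilibrium, absorbed power = emitted power.
Absorbing cross-section = πr² = 1.916×10¹⁴ m²; emitting surface = 4πr² = 7.665×10¹⁴ m² (ratio 4).
(1−a)S·A_cross = εσ·A_surf·T⁴  ⇒  T⁴ = (1−a)S/(4σ).
T⁴ = 0.800·3410/(4·5.67×10⁻⁸) = 1.203×10¹⁰ K⁴.
T = (1.203×10¹⁰)^(1/4).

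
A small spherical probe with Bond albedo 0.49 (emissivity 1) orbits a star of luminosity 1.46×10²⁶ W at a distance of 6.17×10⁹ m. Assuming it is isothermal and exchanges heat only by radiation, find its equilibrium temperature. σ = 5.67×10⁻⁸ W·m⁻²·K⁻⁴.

T ≈ 910 K

First find the stellar flux at distance d: S = L/(4πd²) = 1.46×10²⁶/(4π·(6.17×10⁹)²) = 3.052×10⁵ W/m².
For an isothermal sphere, absorbed (1−a)S·πr² = emitted σ·4πr²·T⁴, so T⁴ = (1−a)S/(4σ).
T⁴ = 0.510·3.052×10⁵/(4·5.67×10⁻⁸) = 6.863×10¹¹ K⁴.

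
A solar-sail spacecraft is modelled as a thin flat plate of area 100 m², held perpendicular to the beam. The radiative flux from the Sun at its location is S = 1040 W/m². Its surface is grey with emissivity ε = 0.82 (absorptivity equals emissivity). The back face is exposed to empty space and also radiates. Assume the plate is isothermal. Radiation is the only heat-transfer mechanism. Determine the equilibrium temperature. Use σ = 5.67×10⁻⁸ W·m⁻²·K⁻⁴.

At equilibrium, absorbed power = emitted power.
Absorbing cross-section = A = 100.0 m²; emitting surface = 2A = 200.0 m² (ratio 2).
εS·A_cross = εσ·A_surf·T⁴  ⇒  T⁴ = S/(2σ)   (ε cancels).
T⁴ = 1040/(2·5.67×10⁻⁸) = 9.171×10⁹ K⁴.
T = (9.171×10⁹)^(1/4).

T ≈ 309 K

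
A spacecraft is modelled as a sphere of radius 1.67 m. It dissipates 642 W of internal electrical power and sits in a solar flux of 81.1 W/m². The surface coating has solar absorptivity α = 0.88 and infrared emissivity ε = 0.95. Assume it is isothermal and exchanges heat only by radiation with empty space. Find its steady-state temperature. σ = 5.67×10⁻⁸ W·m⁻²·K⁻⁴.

T ≈ 161 K

At steady state, absorbed solar power + internal power = radiated power.
Absorbed: α·S·A_cross = 0.88·81.1·8.762 = 625.3 W (cross-section πr²).
Total input = 625.3 + 642 = 1267 W.
Radiated: εσ·A_surf·T⁴ with A_surf = 4πr² = 35.05 m².
T⁴ = 1267/(0.95·5.67×10⁻⁸·35.05) = 6.713×10⁸ K⁴.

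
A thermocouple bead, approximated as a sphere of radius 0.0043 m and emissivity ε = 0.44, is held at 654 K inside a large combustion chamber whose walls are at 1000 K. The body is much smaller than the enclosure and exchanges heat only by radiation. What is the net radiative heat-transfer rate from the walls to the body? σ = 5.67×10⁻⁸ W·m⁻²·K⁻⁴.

P_net ≈ 4.74 W

For a small grey body in a large enclosure: P_net = εσA(T_body⁴ − T_wall⁴).
A = 4πr² = 2.324×10⁻⁴ m²; T_body⁴ − T_wall⁴ = 1.829×10¹¹ − 1.000×10¹² = -8.171×10¹¹ K⁴.
|P_net| = 0.44·5.67×10⁻⁸·2.324×10⁻⁴·8.171×10¹¹.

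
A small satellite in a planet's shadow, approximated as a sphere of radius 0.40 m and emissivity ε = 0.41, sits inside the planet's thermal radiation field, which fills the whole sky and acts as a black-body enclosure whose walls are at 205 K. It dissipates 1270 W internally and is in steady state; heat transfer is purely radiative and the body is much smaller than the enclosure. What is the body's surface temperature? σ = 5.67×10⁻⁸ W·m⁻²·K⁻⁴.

For a small grey body in a large enclosure, net radiated power = εσA(T⁴ − T_w⁴).
Steady state: P = εσA(T⁴ − T_w⁴) with A = 4πr² = 2.011 m².
T⁴ = P/(εσA) + T_w⁴ = 1270/(0.41·5.67×10⁻⁸·2.011) + (205)⁴
    = 2.717×10¹⁰ + 1.766×10⁹ = 2.894×10¹⁰ K⁴.

T ≈ 412 K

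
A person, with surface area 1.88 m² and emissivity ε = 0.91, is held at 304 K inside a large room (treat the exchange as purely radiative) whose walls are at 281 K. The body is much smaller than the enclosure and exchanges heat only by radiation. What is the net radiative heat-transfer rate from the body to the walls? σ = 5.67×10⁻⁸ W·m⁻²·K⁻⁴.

P_net ≈ 224 W

For a small grey body in a large enclosure: P_net = εσA(T_body⁴ − T_wall⁴).
A = 1.88 m²; T_body⁴ − T_wall⁴ = 8.541×10⁹ − 6.235×10⁹ = 2.306×10⁹ K⁴.
|P_net| = 0.91·5.67×10⁻⁸·1.880·2.306×10⁹.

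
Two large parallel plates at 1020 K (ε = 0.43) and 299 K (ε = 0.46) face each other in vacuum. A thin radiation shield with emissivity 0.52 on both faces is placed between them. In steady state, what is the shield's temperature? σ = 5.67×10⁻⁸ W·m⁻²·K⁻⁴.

In steady state the net flux on the hot side equals that on the cold side.
σ(T₁⁴−T_s⁴)/D₁ = σ(T_s⁴−T₂⁴)/D₂, with D₁ = 1/ε₁+1/ε_s−1 = 3.249, D₂ = 1/ε_s+1/ε₂−1 = 3.097.
Solve for T_s⁴: T_s⁴ = (D₂·T₁⁴ + D₁·T₂⁴)/(D₁+D₂) = 5.324×10¹¹ K⁴.

T_s ≈ 854 K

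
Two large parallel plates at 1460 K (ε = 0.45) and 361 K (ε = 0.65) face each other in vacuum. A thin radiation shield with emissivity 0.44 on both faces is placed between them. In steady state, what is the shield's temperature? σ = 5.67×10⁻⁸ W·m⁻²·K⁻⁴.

T_s ≈ 1190 K

In steady state the net flux on the hot side equals that on the cold side.
σ(T₁⁴−T_s⁴)/D₁ = σ(T_s⁴−T₂⁴)/D₂, with D₁ = 1/ε₁+1/ε_s−1 = 3.495, D₂ = 1/ε_s+1/ε₂−1 = 2.811.
Solve for T_s⁴: T_s⁴ = (D₂·T₁⁴ + D₁·T₂⁴)/(D₁+D₂) = 2.035×10¹² K⁴.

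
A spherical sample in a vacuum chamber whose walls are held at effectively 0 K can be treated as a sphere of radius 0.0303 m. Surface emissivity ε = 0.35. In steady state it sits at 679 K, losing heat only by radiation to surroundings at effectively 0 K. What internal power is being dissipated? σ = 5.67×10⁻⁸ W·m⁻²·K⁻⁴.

P ≈ 48.7 W

Steady state: P = εσA T⁴.
A = 4πr² = 0.01154 m²; T⁴ = (679)⁴ = 2.126×10¹¹ K⁴.
P = 0.35 × 5.67×10⁻⁸ × 0.01154 × 2.126×10¹¹.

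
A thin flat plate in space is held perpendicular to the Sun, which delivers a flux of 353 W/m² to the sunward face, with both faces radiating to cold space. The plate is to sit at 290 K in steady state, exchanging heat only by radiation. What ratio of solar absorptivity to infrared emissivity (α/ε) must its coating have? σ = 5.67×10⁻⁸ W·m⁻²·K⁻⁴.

Balance: αS·A = εσ·2A·T⁴ ⇒ α/ε = 2σT⁴/S.
α/ε = 2·5.67×10⁻⁸·(290)⁴/353 = 2·5.67×10⁻⁸·7.073×10⁹/353.

α/ε ≈ 2.27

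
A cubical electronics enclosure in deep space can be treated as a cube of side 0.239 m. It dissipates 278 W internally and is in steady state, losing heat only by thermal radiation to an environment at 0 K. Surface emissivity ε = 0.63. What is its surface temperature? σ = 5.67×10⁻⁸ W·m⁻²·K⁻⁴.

Steady state: internal power = radiated power, P = εσA T⁴.
Radiating area A = 6L² = 0.3427 m².
T⁴ = P/(εσA) = 278/(0.63·5.67×10⁻⁸·0.3427) = 2.271×10¹⁰ K⁴.
T = (2.271×10¹⁰)^(1/4).

T ≈ 388 K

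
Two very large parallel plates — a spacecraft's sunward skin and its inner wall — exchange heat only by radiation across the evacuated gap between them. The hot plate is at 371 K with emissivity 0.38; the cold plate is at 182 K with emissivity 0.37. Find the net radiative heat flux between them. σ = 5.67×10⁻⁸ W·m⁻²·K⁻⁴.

For two infinite grey parallel plates, q = σ(T₁⁴ − T₂⁴)/(1/ε₁ + 1/ε₂ − 1).
T₁⁴ − T₂⁴ = 1.895×10¹⁰ − 1.097×10⁹ = 1.785×10¹⁰ K⁴.
1/ε₁ + 1/ε₂ − 1 = 2.632 + 2.703 − 1 = 4.334.
q = 5.67×10⁻⁸ × 1.785×10¹⁰ / 4.334.

q ≈ 233 W/m²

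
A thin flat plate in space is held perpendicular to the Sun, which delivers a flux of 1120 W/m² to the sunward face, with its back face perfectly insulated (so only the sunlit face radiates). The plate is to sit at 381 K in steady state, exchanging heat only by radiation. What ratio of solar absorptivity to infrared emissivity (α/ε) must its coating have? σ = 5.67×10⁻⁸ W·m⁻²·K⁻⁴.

α/ε ≈ 1.07

Balance: αS·A = εσ·1A·T⁴ ⇒ α/ε = σT⁴/S.
α/ε = 5.67×10⁻⁸·(381)⁴/1120 = 5.67×10⁻⁸·2.107×10¹⁰/1120.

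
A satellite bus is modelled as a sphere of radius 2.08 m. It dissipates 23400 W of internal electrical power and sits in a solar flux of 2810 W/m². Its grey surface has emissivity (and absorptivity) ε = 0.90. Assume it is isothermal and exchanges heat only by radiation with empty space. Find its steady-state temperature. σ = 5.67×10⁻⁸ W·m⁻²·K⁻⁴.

At steady state, absorbed solar power + internal power = radiated power.
Absorbed: α·S·A_cross = 0.90·2810·13.59 = 34370 W (cross-section πr²).
Total input = 34370 + 23400 = 57770 W.
Radiated: εσ·A_surf·T⁴ with A_surf = 4πr² = 54.37 m².
T⁴ = 57770/(0.90·5.67×10⁻⁸·54.37) = 2.082×10¹⁰ K⁴.

T ≈ 380 K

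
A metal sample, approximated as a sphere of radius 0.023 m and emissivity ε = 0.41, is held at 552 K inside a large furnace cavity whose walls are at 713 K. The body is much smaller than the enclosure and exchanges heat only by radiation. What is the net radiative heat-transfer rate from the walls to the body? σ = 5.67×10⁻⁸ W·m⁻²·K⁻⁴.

For a small grey body in a large enclosure: P_net = εσA(T_body⁴ − T_wall⁴).
A = 4πr² = 0.006648 m²; T_body⁴ − T_wall⁴ = 9.284×10¹⁰ − 2.584×10¹¹ = -1.656×10¹¹ K⁴.
|P_net| = 0.41·5.67×10⁻⁸·0.006648·1.656×10¹¹.

P_net ≈ 25.6 W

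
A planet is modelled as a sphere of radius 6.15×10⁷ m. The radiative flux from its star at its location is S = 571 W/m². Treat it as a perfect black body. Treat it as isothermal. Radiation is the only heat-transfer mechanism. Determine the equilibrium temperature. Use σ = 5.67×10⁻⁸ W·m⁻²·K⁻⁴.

T ≈ 224 K

At equilibrium, absorbed power = emitted power.
Absorbing cross-section = πr² = 1.188×10¹⁶ m²; emitting surface = 4πr² = 4.753×10¹⁶ m² (ratio 4).
S·A_cross = εσ·A_surf·T⁴  ⇒  T⁴ = S/(4σ).
T⁴ = 1.00·571/(4·5.67×10⁻⁸) = 2.518×10⁹ K⁴.
T = (2.518×10⁹)^(1/4).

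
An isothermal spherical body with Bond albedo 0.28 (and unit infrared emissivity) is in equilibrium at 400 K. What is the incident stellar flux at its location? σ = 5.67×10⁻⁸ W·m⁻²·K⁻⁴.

S ≈ 8060 W/m²

(1−a)S·πr² = σ·4πr²·T⁴ ⇒ S = 4σT⁴/(1−a).
S = 4·5.67×10⁻⁸·2.560×10¹⁰/0.720.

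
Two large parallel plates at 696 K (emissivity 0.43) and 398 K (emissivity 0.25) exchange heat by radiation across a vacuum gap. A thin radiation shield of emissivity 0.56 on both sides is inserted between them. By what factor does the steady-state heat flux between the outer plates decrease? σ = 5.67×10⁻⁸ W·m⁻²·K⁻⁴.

Without shield: q₀ = σΔ(T⁴)/(1/ε₁+1/ε₂−1) with denominator 5.326.
With shield the two gaps are in series; the resistances add: (1/ε₁+1/ε_s−1)+(1/ε_s+1/ε₂−1) = 3.111+4.786 = 7.897.
Heat-flux ratio q₀/q = 7.897/5.326.

factor ≈ 1.48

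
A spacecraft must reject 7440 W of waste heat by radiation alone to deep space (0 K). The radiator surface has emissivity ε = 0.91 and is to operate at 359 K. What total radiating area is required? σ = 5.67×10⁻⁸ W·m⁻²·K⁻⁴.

P = εσA T⁴ ⇒ A = P/(εσT⁴).
T⁴ = 1.661×10¹⁰ K⁴.
A = 7440/(0.91 × 5.67×10⁻⁸ × 1.661×10¹⁰).

A ≈ 8.68 m²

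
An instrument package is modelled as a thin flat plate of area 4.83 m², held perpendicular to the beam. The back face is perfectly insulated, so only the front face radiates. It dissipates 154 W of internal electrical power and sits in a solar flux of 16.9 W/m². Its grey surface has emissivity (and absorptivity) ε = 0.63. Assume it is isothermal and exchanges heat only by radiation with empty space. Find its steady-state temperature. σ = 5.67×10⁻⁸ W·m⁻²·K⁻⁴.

At steady state, absorbed solar power + internal power = radiated power.
Absorbed: α·S·A_cross = 0.63·16.9·4.830 = 51.43 W (cross-section A).
Total input = 51.43 + 154 = 205.4 W.
Radiated: εσ·A_surf·T⁴ with A_surf = A = 4.830 m².
T⁴ = 205.4/(0.63·5.67×10⁻⁸·4.830) = 1.191×10⁹ K⁴.

T ≈ 186 K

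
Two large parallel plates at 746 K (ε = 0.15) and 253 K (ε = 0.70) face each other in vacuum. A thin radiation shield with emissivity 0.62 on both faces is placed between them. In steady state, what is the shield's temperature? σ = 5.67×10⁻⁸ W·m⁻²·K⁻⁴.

In steady state the net flux on the hot side equals that on the cold side.
σ(T₁⁴−T_s⁴)/D₁ = σ(T_s⁴−T₂⁴)/D₂, with D₁ = 1/ε₁+1/ε_s−1 = 7.280, D₂ = 1/ε_s+1/ε₂−1 = 2.041.
Solve for T_s⁴: T_s⁴ = (D₂·T₁⁴ + D₁·T₂⁴)/(D₁+D₂) = 7.103×10¹⁰ K⁴.

T_s ≈ 516 K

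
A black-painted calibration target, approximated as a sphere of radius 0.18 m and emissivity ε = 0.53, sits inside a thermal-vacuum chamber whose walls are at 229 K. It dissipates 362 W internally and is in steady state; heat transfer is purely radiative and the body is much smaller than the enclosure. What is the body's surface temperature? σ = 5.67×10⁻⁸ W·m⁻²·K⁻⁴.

For a small grey body in a large enclosure, net radiated power = εσA(T⁴ − T_w⁴).
Steady state: P = εσA(T⁴ − T_w⁴) with A = 4πr² = 0.4072 m².
T⁴ = P/(εσA) + T_w⁴ = 362/(0.53·5.67×10⁻⁸·0.4072) + (229)⁴
    = 2.959×10¹⁰ + 2.750×10⁹ = 3.234×10¹⁰ K⁴.

T ≈ 424 K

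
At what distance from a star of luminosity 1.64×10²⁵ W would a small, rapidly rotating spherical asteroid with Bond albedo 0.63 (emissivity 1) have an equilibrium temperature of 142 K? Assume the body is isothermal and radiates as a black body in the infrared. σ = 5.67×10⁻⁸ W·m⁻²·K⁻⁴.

For an isothermal black-emitting sphere, (1−a)S·πr² = σ·4πr²·T⁴ ⇒ S = 4σT⁴/(1−a).
S = 4·5.67×10⁻⁸·(142)⁴/0.370 = 249.2 W/m².
Flux falls as S = L/(4πd²), so d = √(L/(4πS)) = √(1.64×10²⁵/(4π·249.2)).

d ≈ 7.24×10¹⁰ m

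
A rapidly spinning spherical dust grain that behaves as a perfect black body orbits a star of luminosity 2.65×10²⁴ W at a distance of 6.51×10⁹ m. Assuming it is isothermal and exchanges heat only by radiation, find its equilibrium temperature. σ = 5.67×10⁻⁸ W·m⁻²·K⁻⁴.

T ≈ 385 K

First find the stellar flux at distance d: S = L/(4πd²) = 2.65×10²⁴/(4π·(6.51×10⁹)²) = 4976 W/m².
For an isothermal sphere, absorbed (1−a)S·πr² = emitted σ·4πr²·T⁴, so T⁴ = (1−a)S/(4σ).
T⁴ = 1.00·4976/(4·5.67×10⁻⁸) = 2.194×10¹⁰ K⁴.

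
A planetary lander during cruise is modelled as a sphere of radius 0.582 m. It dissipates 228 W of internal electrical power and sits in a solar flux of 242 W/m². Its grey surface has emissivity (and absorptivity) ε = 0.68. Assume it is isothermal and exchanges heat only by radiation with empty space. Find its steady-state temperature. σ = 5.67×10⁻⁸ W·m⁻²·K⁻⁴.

T ≈ 223 K

At steady state, absorbed solar power + internal power = radiated power.
Absorbed: α·S·A_cross = 0.68·242·1.064 = 175.1 W (cross-section πr²).
Total input = 175.1 + 228 = 403.1 W.
Radiated: εσ·A_surf·T⁴ with A_surf = 4πr² = 4.257 m².
T⁴ = 403.1/(0.68·5.67×10⁻⁸·4.257) = 2.456×10⁹ K⁴.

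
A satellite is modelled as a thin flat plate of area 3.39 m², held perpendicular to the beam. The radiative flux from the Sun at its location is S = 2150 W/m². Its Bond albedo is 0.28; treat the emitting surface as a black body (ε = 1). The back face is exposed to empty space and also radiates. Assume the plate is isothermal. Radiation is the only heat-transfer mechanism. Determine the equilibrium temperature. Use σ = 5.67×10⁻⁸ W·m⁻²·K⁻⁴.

T ≈ 342 K

At equilibrium, absorbed power = emitted power.
Absorbing cross-section = A = 3.390 m²; emitting surface = 2A = 6.780 m² (ratio 2).
(1−a)S·A_cross = εσ·A_surf·T⁴  ⇒  T⁴ = (1−a)S/(2σ).
T⁴ = 0.720·2150/(2·5.67×10⁻⁸) = 1.365×10¹⁰ K⁴.
T = (1.365×10¹⁰)^(1/4).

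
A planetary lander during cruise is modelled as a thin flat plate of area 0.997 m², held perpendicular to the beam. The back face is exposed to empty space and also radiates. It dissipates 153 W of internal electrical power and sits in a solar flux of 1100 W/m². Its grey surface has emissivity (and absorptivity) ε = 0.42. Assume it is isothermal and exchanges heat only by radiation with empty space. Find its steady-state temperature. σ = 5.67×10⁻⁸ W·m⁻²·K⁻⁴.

T ≈ 337 K

At steady state, absorbed solar power + internal power = radiated power.
Absorbed: α·S·A_cross = 0.42·1100·0.9970 = 460.6 W (cross-section A).
Total input = 460.6 + 153 = 613.6 W.
Radiated: εσ·A_surf·T⁴ with A_surf = 2A = 1.994 m².
T⁴ = 613.6/(0.42·5.67×10⁻⁸·1.994) = 1.292×10¹⁰ K⁴.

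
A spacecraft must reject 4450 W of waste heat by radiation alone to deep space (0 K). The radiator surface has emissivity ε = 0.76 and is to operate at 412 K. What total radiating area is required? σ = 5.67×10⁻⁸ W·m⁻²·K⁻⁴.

P = εσA T⁴ ⇒ A = P/(εσT⁴).
T⁴ = 2.881×10¹⁰ K⁴.
A = 4450/(0.76 × 5.67×10⁻⁸ × 2.881×10¹⁰).

A ≈ 3.58 m²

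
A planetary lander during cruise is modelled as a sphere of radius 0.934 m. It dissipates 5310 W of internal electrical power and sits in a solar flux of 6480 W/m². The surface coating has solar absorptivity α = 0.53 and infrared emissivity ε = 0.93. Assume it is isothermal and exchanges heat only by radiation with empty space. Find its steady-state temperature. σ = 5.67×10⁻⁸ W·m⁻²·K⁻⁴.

At steady state, absorbed solar power + internal power = radiated power.
Absorbed: α·S·A_cross = 0.53·6480·2.741 = 9412 W (cross-section πr²).
Total input = 9412 + 5310 = 14720 W.
Radiated: εσ·A_surf·T⁴ with A_surf = 4πr² = 10.96 m².
T⁴ = 14720/(0.93·5.67×10⁻⁸·10.96) = 2.547×10¹⁰ K⁴.

T ≈ 399 K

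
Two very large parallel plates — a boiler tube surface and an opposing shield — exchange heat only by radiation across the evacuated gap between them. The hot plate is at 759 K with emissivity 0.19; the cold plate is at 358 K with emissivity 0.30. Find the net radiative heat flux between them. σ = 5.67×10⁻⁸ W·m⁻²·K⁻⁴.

For two infinite grey parallel plates, q = σ(T₁⁴ − T₂⁴)/(1/ε₁ + 1/ε₂ − 1).
T₁⁴ − T₂⁴ = 3.319×10¹¹ − 1.643×10¹⁰ = 3.154×10¹¹ K⁴.
1/ε₁ + 1/ε₂ − 1 = 5.263 + 3.333 − 1 = 7.596.
q = 5.67×10⁻⁸ × 3.154×10¹¹ / 7.596.

q ≈ 2350 W/m²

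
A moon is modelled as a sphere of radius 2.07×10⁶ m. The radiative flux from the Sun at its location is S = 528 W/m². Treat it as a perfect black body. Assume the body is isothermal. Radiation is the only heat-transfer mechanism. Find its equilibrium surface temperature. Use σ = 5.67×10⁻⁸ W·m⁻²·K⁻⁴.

At equilibrium, absorbed power = emitted power.
Absorbing cross-section = πr² = 1.346×10¹³ m²; emitting surface = 4πr² = 5.385×10¹³ m² (ratio 4).
S·A_cross = εσ·A_surf·T⁴  ⇒  T⁴ = S/(4σ).
T⁴ = 1.00·528/(4·5.67×10⁻⁸) = 2.328×10⁹ K⁴.
T = (2.328×10⁹)^(1/4).

T ≈ 220 K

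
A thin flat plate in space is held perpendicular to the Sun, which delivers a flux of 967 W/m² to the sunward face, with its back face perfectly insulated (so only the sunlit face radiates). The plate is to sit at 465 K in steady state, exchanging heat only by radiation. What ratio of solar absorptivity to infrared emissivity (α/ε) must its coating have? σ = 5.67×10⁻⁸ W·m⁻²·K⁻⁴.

Balance: αS·A = εσ·1A·T⁴ ⇒ α/ε = σT⁴/S.
α/ε = 5.67×10⁻⁸·(465)⁴/967 = 5.67×10⁻⁸·4.675×10¹⁰/967.

α/ε ≈ 2.74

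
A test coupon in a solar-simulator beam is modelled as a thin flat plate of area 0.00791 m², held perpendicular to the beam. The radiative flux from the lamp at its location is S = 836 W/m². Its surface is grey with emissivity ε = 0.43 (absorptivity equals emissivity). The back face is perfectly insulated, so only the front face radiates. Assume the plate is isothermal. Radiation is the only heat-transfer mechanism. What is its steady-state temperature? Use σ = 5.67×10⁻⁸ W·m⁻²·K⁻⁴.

At equilibrium, absorbed power = emitted power.
Absorbing cross-section = A = 0.007910 m²; emitting surface = A = 0.007910 m² (ratio 1).
εS·A_cross = εσ·A_surf·T⁴  ⇒  T⁴ = S/(1σ)   (ε cancels).
T⁴ = 836/(1·5.67×10⁻⁸) = 1.474×10¹⁰ K⁴.
T = (1.474×10¹⁰)^(1/4).

T ≈ 348 K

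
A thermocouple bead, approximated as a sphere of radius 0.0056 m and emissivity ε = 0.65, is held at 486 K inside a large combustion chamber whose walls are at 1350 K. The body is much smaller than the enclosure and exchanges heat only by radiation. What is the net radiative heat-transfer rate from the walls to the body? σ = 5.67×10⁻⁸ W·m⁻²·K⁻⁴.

P_net ≈ 47.4 W

For a small grey body in a large enclosure: P_net = εσA(T_body⁴ − T_wall⁴).
A = 4πr² = 3.941×10⁻⁴ m²; T_body⁴ − T_wall⁴ = 5.579×10¹⁰ − 3.322×10¹² = -3.266×10¹² K⁴.
|P_net| = 0.65·5.67×10⁻⁸·3.941×10⁻⁴·3.266×10¹².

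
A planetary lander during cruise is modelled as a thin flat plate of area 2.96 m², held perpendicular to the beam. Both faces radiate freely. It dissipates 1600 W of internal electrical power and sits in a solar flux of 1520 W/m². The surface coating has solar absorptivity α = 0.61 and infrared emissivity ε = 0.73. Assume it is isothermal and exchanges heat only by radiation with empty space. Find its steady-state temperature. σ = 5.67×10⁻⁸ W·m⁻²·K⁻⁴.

T ≈ 365 K

At steady state, absorbed solar power + internal power = radiated power.
Absorbed: α·S·A_cross = 0.61·1520·2.960 = 2745 W (cross-section A).
Total input = 2745 + 1600 = 4345 W.
Radiated: εσ·A_surf·T⁴ with A_surf = 2A = 5.920 m².
T⁴ = 4345/(0.73·5.67×10⁻⁸·5.920) = 1.773×10¹⁰ K⁴.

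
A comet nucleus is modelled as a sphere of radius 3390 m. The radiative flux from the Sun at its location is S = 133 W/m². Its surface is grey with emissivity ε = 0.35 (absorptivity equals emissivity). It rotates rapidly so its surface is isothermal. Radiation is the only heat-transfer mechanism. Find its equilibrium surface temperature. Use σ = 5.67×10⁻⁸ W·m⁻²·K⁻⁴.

T ≈ 156 K

At equilibrium, absorbed power = emitted power.
Absorbing cross-section = πr² = 3.610×10⁷ m²; emitting surface = 4πr² = 1.444×10⁸ m² (ratio 4).
εS·A_cross = εσ·A_surf·T⁴  ⇒  T⁴ = S/(4σ)   (ε cancels).
T⁴ = 133/(4·5.67×10⁻⁸) = 5.864×10⁸ K⁴.
T = (5.864×10⁸)^(1/4).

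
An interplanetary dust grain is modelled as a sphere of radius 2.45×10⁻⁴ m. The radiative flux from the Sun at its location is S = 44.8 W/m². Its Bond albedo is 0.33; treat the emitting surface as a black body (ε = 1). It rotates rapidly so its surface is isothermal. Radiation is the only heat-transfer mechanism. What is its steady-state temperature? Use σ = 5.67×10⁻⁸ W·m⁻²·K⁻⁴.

T ≈ 107 K

At equilibrium, absorbed power = emitted power.
Absorbing cross-section = πr² = 1.886×10⁻⁷ m²; emitting surface = 4πr² = 7.543×10⁻⁷ m² (ratio 4).
(1−a)S·A_cross = εσ·A_surf·T⁴  ⇒  T⁴ = (1−a)S/(4σ).
T⁴ = 0.670·44.8/(4·5.67×10⁻⁸) = 1.323×10⁸ K⁴.
T = (1.323×10⁸)^(1/4).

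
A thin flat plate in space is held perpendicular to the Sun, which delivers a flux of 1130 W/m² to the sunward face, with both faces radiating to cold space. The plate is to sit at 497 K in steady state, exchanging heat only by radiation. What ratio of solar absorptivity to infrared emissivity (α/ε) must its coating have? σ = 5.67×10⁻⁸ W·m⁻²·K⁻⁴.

α/ε ≈ 6.12

Balance: αS·A = εσ·2A·T⁴ ⇒ α/ε = 2σT⁴/S.
α/ε = 2·5.67×10⁻⁸·(497)⁴/1130 = 2·5.67×10⁻⁸·6.101×10¹⁰/1130.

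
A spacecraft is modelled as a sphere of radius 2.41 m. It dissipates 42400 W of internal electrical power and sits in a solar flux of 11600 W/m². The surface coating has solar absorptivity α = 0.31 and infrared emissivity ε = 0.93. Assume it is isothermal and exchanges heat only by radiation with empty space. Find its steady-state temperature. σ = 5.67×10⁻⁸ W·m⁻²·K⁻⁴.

At steady state, absorbed solar power + internal power = radiated power.
Absorbed: α·S·A_cross = 0.31·11600·18.25 = 65620 W (cross-section πr²).
Total input = 65620 + 42400 = 1.080×10⁵ W.
Radiated: εσ·A_surf·T⁴ with A_surf = 4πr² = 72.99 m².
T⁴ = 1.080×10⁵/(0.93·5.67×10⁻⁸·72.99) = 2.807×10¹⁰ K⁴.

T ≈ 409 K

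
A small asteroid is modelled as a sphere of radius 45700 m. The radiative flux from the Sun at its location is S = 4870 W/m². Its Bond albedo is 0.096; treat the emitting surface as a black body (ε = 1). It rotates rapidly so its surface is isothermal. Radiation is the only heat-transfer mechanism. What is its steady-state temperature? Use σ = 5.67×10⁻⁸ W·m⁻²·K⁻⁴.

At equilibrium, absorbed power = emitted power.
Absorbing cross-section = πr² = 6.561×10⁹ m²; emitting surface = 4πr² = 2.624×10¹⁰ m² (ratio 4).
(1−a)S·A_cross = εσ·A_surf·T⁴  ⇒  T⁴ = (1−a)S/(4σ).
T⁴ = 0.904·4870/(4·5.67×10⁻⁸) = 1.941×10¹⁰ K⁴.
T = (1.941×10¹⁰)^(1/4).

T ≈ 373 K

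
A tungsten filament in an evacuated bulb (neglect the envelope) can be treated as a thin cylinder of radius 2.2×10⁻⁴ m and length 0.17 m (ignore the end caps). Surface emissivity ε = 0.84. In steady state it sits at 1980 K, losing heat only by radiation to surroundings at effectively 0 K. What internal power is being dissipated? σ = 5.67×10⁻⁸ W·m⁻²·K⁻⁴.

Steady state: P = εσA T⁴.
A = 2πrL = 2.350×10⁻⁴ m²; T⁴ = (1980)⁴ = 1.537×10¹³ K⁴.
P = 0.84 × 5.67×10⁻⁸ × 2.350×10⁻⁴ × 1.537×10¹³.

P ≈ 172 W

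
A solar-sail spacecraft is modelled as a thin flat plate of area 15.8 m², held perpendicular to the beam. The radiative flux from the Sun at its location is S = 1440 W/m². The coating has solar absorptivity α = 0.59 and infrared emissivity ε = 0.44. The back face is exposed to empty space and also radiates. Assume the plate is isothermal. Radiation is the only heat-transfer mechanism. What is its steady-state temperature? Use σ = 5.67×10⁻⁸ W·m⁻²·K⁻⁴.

T ≈ 361 K

At equilibrium, absorbed power = emitted power.
Absorbing cross-section = A = 15.80 m²; emitting surface = 2A = 31.60 m² (ratio 2).
αS·A_cross = εσ·A_surf·T⁴  ⇒  T⁴ = αS/(ε·2σ).
T⁴ = 0.590·1440/(0.44·2·5.67×10⁻⁸) = 1.703×10¹⁰ K⁴.
T = (1.703×10¹⁰)^(1/4).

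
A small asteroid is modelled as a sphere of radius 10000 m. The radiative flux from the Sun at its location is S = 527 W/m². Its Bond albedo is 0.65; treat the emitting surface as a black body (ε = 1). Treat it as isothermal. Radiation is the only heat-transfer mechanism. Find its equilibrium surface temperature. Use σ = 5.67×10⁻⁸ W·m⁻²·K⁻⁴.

T ≈ 169 K

At equilibrium, absorbed power = emitted power.
Absorbing cross-section = πr² = 3.142×10⁸ m²; emitting surface = 4πr² = 1.257×10⁹ m² (ratio 4).
(1−a)S·A_cross = εσ·A_surf·T⁴  ⇒  T⁴ = (1−a)S/(4σ).
T⁴ = 0.350·527/(4·5.67×10⁻⁸) = 8.133×10⁸ K⁴.
T = (8.133×10⁸)^(1/4).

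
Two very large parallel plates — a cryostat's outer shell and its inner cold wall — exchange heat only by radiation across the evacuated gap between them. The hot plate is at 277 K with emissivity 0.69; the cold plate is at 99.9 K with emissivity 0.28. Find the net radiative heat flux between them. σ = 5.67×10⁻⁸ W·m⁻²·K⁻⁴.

For two infinite grey parallel plates, q = σ(T₁⁴ − T₂⁴)/(1/ε₁ + 1/ε₂ − 1).
T₁⁴ − T₂⁴ = 5.887×10⁹ − 9.960×10⁷ = 5.788×10⁹ K⁴.
1/ε₁ + 1/ε₂ − 1 = 1.449 + 3.571 − 1 = 4.021.
q = 5.67×10⁻⁸ × 5.788×10⁹ / 4.021.

q ≈ 81.6 W/m²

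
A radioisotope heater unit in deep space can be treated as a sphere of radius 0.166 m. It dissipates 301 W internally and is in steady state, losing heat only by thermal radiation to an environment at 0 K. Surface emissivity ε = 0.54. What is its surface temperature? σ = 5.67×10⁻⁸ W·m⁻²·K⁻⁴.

T ≈ 410 K

Steady state: internal power = radiated power, P = εσA T⁴.
Radiating area A = 4πr² = 0.3463 m².
T⁴ = P/(εσA) = 301/(0.54·5.67×10⁻⁸·0.3463) = 2.839×10¹⁰ K⁴.
T = (2.839×10¹⁰)^(1/4).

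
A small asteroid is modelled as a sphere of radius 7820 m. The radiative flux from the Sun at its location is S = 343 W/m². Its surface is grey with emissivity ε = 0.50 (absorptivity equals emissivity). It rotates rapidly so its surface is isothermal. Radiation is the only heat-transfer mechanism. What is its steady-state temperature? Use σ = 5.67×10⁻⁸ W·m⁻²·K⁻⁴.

At equilibrium, absorbed power = emitted power.
Absorbing cross-section = πr² = 1.921×10⁸ m²; emitting surface = 4πr² = 7.685×10⁸ m² (ratio 4).
εS·A_cross = εσ·A_surf·T⁴  ⇒  T⁴ = S/(4σ)   (ε cancels).
T⁴ = 343/(4·5.67×10⁻⁸) = 1.512×10⁹ K⁴.
T = (1.512×10⁹)^(1/4).

T ≈ 197 K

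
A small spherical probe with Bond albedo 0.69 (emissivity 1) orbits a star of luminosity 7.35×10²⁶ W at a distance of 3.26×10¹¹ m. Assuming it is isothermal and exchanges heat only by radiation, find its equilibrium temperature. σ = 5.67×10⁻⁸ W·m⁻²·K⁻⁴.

T ≈ 166 K

First find the stellar flux at distance d: S = L/(4πd²) = 7.35×10²⁶/(4π·(3.26×10¹¹)²) = 550.4 W/m².
For an isothermal sphere, absorbed (1−a)S·πr² = emitted σ·4πr²·T⁴, so T⁴ = (1−a)S/(4σ).
T⁴ = 0.310·550.4/(4·5.67×10⁻⁸) = 7.522×10⁸ K⁴.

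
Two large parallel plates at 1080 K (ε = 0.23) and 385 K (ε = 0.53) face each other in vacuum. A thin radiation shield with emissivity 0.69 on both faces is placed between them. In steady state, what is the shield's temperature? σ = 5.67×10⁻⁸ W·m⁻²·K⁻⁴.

T_s ≈ 824 K

In steady state the net flux on the hot side equals that on the cold side.
σ(T₁⁴−T_s⁴)/D₁ = σ(T_s⁴−T₂⁴)/D₂, with D₁ = 1/ε₁+1/ε_s−1 = 4.797, D₂ = 1/ε_s+1/ε₂−1 = 2.336.
Solve for T_s⁴: T_s⁴ = (D₂·T₁⁴ + D₁·T₂⁴)/(D₁+D₂) = 4.603×10¹¹ K⁴.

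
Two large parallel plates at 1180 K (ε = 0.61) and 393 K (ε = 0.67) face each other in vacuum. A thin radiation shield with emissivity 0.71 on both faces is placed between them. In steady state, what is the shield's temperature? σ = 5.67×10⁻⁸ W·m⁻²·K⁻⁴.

T_s ≈ 986 K

In steady state the net flux on the hot side equals that on the cold side.
σ(T₁⁴−T_s⁴)/D₁ = σ(T_s⁴−T₂⁴)/D₂, with D₁ = 1/ε₁+1/ε_s−1 = 2.048, D₂ = 1/ε_s+1/ε₂−1 = 1.901.
Solve for T_s⁴: T_s⁴ = (D₂·T₁⁴ + D₁·T₂⁴)/(D₁+D₂) = 9.457×10¹¹ K⁴.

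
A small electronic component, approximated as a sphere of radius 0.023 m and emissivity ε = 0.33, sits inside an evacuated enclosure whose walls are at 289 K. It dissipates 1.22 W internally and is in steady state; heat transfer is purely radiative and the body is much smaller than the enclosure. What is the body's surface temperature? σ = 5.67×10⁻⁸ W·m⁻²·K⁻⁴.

For a small grey body in a large enclosure, net radiated power = εσA(T⁴ − T_w⁴).
Steady state: P = εσA(T⁴ − T_w⁴) with A = 4πr² = 0.006648 m².
T⁴ = P/(εσA) + T_w⁴ = 1.22/(0.33·5.67×10⁻⁸·0.006648) + (289)⁴
    = 9.808×10⁹ + 6.976×10⁹ = 1.678×10¹⁰ K⁴.

T ≈ 360 K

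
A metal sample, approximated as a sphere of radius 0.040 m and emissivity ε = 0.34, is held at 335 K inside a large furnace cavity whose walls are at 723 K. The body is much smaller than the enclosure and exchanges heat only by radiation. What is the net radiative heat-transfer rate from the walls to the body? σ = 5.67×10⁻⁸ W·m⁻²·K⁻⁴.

For a small grey body in a large enclosure: P_net = εσA(T_body⁴ − T_wall⁴).
A = 4πr² = 0.02011 m²; T_body⁴ − T_wall⁴ = 1.259×10¹⁰ − 2.732×10¹¹ = -2.607×10¹¹ K⁴.
|P_net| = 0.34·5.67×10⁻⁸·0.02011·2.607×10¹¹.

P_net ≈ 101 W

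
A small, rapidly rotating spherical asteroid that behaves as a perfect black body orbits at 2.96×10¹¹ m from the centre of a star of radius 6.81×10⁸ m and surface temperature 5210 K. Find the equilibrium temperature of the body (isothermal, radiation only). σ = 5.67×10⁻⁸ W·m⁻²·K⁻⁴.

T ≈ 177 K

The star's surface emits σT_*⁴; at distance d the flux is S = σT_*⁴(R_*/d)².
S = 5.67×10⁻⁸·(5210)⁴·(6.81×10⁸/2.96×10¹¹)² = 221.1 W/m².
For an isothermal sphere T⁴ = (1−a)S/(4σ) = 9.750×10⁸ K⁴.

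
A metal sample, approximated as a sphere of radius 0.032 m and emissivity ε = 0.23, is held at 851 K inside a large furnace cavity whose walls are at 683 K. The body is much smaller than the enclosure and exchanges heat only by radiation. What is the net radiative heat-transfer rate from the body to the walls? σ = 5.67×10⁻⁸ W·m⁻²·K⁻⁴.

P_net ≈ 51.5 W

For a small grey body in a large enclosure: P_net = εσA(T_body⁴ − T_wall⁴).
A = 4πr² = 0.01287 m²; T_body⁴ − T_wall⁴ = 5.245×10¹¹ − 2.176×10¹¹ = 3.069×10¹¹ K⁴.
|P_net| = 0.23·5.67×10⁻⁸·0.01287·3.069×10¹¹.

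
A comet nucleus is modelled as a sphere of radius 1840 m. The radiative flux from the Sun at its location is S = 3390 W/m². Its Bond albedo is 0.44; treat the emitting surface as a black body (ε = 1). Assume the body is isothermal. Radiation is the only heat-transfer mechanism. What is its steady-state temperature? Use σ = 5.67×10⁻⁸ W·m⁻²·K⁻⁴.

T ≈ 302 K

At equilibrium, absorbed power = emitted power.
Absorbing cross-section = πr² = 1.064×10⁷ m²; emitting surface = 4πr² = 4.254×10⁷ m² (ratio 4).
(1−a)S·A_cross = εσ·A_surf·T⁴  ⇒  T⁴ = (1−a)S/(4σ).
T⁴ = 0.560·3390/(4·5.67×10⁻⁸) = 8.370×10⁹ K⁴.
T = (8.370×10⁹)^(1/4).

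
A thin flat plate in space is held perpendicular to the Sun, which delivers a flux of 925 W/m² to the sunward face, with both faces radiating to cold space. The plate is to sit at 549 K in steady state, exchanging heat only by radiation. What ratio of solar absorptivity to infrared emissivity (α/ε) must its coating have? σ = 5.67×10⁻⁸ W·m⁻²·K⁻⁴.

α/ε ≈ 11.1

Balance: αS·A = εσ·2A·T⁴ ⇒ α/ε = 2σT⁴/S.
α/ε = 2·5.67×10⁻⁸·(549)⁴/925 = 2·5.67×10⁻⁸·9.084×10¹⁰/925.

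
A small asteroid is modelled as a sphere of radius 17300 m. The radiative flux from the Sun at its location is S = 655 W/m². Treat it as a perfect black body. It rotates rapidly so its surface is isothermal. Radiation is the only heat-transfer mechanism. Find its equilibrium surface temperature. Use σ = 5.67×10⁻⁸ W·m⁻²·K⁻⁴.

At equilibrium, absorbed power = emitted power.
Absorbing cross-section = πr² = 9.402×10⁸ m²; emitting surface = 4πr² = 3.761×10⁹ m² (ratio 4).
S·A_cross = εσ·A_surf·T⁴  ⇒  T⁴ = S/(4σ).
T⁴ = 1.00·655/(4·5.67×10⁻⁸) = 2.888×10⁹ K⁴.
T = (2.888×10⁹)^(1/4).

T ≈ 232 K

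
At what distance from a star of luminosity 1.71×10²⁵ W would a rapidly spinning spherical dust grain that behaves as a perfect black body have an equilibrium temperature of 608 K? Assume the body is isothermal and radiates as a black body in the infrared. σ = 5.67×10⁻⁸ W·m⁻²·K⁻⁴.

For an isothermal black-emitting sphere, (1−a)S·πr² = σ·4πr²·T⁴ ⇒ S = 4σT⁴/(1−a).
S = 4·5.67×10⁻⁸·(608)⁴/1.00 = 30990 W/m².
Flux falls as S = L/(4πd²), so d = √(L/(4πS)) = √(1.71×10²⁵/(4π·30990)).

d ≈ 6.63×10⁹ m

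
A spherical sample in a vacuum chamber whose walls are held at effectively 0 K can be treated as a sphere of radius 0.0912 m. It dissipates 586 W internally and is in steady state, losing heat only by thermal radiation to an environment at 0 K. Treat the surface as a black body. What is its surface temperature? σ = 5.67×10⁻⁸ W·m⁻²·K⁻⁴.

T ≈ 561 K

Steady state: internal power = radiated power, P = εσA T⁴.
Radiating area A = 4πr² = 0.1045 m².
T⁴ = P/(εσA) = 586/(1.0·5.67×10⁻⁸·0.1045) = 9.888×10¹⁰ K⁴.
T = (9.888×10¹⁰)^(1/4).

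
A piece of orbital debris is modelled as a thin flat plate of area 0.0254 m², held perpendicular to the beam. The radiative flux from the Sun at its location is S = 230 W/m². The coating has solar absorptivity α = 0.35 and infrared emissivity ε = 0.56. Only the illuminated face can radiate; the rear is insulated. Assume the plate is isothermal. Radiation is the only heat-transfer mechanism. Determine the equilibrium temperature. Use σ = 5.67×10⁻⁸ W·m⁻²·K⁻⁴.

At equilibrium, absorbed power = emitted power.
Absorbing cross-section = A = 0.02540 m²; emitting surface = A = 0.02540 m² (ratio 1).
αS·A_cross = εσ·A_surf·T⁴  ⇒  T⁴ = αS/(ε·1σ).
T⁴ = 0.350·230/(0.56·1·5.67×10⁻⁸) = 2.535×10⁹ K⁴.
T = (2.535×10⁹)^(1/4).

T ≈ 224 K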